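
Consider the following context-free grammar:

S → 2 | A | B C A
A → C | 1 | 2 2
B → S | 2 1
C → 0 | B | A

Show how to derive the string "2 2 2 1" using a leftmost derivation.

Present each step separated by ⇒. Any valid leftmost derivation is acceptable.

S ⇒ B C A ⇒ S C A ⇒ 2 C A ⇒ 2 A A ⇒ 2 2 2 A ⇒ 2 2 2 1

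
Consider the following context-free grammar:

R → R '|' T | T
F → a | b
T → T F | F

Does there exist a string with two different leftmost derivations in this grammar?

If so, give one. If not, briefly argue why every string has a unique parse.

No - every string in the language has a unique leftmost derivation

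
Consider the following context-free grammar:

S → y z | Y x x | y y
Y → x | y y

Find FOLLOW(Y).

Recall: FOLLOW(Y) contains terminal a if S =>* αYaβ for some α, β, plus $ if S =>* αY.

We compute FOLLOW(Y) using the standard algorithm.
FOLLOW(S) starts with {$}.
FIRST(S) = {x, y}
FIRST(Y) = {x, y}
FOLLOW(S) = {$}
FOLLOW(Y) = {x}
Therefore, FOLLOW(Y) = {x}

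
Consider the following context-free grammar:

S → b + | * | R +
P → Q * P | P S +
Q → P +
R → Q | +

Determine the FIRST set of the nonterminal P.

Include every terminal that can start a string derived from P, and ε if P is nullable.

We compute FIRST(P) using the standard algorithm.
FIRST(P) = {}
FIRST(Q) = {}
FIRST(R) = {+}
FIRST(S) = {*, +, b}
Therefore, FIRST(P) = {}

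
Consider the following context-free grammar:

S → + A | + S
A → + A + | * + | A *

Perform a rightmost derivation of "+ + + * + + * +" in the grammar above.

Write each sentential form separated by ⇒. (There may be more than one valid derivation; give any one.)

S ⇒ + A ⇒ + + A + ⇒ + + A * + ⇒ + + + A + * + ⇒ + + + * + + * +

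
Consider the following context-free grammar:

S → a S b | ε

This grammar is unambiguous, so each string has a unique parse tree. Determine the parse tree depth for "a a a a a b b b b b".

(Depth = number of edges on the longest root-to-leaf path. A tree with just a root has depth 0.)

6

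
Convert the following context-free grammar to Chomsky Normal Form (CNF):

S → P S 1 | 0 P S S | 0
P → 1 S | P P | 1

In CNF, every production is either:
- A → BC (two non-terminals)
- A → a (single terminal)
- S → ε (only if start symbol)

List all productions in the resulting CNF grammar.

T1 → 1; T0 → 0; S → 0; P → 1; S → P X0; X0 → S T1; S → T0 X1; X1 → P X2; X2 → S S; P → T1 S; P → P P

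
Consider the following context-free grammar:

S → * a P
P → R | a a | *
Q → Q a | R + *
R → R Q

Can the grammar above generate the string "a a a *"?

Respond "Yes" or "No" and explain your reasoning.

No - no valid derivation exists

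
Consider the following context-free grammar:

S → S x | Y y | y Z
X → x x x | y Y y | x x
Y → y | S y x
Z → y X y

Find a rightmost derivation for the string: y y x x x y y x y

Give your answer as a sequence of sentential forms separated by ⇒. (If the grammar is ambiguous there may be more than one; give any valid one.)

S ⇒ Y y ⇒ S y x y ⇒ y Z y x y ⇒ y y X y y x y ⇒ y y x x x y y x y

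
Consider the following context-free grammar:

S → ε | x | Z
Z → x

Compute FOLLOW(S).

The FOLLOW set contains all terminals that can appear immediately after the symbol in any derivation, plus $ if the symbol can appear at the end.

We compute FOLLOW(S) using the standard algorithm.
FOLLOW(S) starts with {$}.
FIRST(S) = {x, ε}
FIRST(Z) = {x}
FOLLOW(S) = {$}
FOLLOW(Z) = {$}
Therefore, FOLLOW(S) = {$}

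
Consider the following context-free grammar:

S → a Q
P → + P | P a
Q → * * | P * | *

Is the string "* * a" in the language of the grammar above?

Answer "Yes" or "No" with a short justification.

No - no valid derivation exists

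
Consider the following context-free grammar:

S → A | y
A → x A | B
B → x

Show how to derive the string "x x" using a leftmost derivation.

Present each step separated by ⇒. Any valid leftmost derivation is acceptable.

S ⇒ A ⇒ x A ⇒ x B ⇒ x x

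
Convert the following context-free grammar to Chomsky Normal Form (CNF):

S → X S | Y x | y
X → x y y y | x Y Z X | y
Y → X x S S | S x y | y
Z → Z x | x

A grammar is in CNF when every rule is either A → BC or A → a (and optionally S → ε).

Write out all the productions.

TX → x; S → y; TY → y; X → y; Y → y; Z → x; S → X S; S → Y TX; X → TX X0; X0 → TY X1; X1 → TY TY; X → TX X2; X2 → Y X3; X3 → Z X; Y → X X4; X4 → TX X5; X5 → S S; Y → S X6; X6 → TX TY; Z → Z TX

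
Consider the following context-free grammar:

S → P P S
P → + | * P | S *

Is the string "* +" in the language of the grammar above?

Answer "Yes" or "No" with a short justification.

No - no valid derivation exists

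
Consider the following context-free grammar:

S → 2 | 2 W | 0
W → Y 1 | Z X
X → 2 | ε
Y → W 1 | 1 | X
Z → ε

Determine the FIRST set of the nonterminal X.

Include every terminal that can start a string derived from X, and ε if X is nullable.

We compute FIRST(X) using the standard algorithm.
FIRST(S) = {0, 2}
FIRST(W) = {1, 2, ε}
FIRST(X) = {2, ε}
FIRST(Y) = {1, 2, ε}
FIRST(Z) = {ε}
Therefore, FIRST(X) = {2, ε}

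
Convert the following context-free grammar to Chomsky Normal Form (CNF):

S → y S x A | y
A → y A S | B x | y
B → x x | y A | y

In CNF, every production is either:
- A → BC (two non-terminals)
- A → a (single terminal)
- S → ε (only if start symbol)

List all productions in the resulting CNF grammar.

TY → y; TX → x; S → y; A → y; B → y; S → TY X0; X0 → S X1; X1 → TX A; A → TY X2; X2 → A S; A → B TX; B → TX TX; B → TY A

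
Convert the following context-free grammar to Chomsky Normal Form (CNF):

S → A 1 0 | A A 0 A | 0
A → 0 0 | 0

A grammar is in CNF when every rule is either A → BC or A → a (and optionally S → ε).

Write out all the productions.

T1 → 1; T0 → 0; S → 0; A → 0; S → A X0; X0 → T1 T0; S → A X1; X1 → A X2; X2 → T0 A; A → T0 T0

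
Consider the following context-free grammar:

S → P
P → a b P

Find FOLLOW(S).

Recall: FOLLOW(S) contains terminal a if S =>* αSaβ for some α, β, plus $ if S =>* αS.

We compute FOLLOW(S) using the standard algorithm.
FOLLOW(S) starts with {$}.
FIRST(P) = {a}
FIRST(S) = {a}
FOLLOW(P) = {$}
FOLLOW(S) = {$}
Therefore, FOLLOW(S) = {$}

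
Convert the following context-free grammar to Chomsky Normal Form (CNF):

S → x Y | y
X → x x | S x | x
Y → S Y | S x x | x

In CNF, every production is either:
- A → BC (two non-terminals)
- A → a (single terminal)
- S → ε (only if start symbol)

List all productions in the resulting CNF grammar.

TX → x; S → y; X → x; Y → x; S → TX Y; X → TX TX; X → S TX; Y → S Y; Y → S X0; X0 → TX TX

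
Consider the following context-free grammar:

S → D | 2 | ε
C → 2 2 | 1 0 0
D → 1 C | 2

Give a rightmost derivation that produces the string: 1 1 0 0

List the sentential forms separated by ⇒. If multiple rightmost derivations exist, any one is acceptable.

S ⇒ D ⇒ 1 C ⇒ 1 1 0 0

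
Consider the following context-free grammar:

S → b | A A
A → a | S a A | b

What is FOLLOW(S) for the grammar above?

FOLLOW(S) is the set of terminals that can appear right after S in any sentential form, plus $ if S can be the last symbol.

We compute FOLLOW(S) using the standard algorithm.
FOLLOW(S) starts with {$}.
FIRST(A) = {a, b}
FIRST(S) = {a, b}
FOLLOW(A) = {$, a, b}
FOLLOW(S) = {$, a}
Therefore, FOLLOW(S) = {$, a}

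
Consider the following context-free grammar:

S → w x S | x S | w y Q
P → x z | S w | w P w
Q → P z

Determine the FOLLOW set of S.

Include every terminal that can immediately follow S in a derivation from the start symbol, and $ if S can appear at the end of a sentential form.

We compute FOLLOW(S) using the standard algorithm.
FOLLOW(S) starts with {$}.
FIRST(P) = {w, x}
FIRST(Q) = {w, x}
FIRST(S) = {w, x}
FOLLOW(P) = {w, z}
FOLLOW(Q) = {$, w}
FOLLOW(S) = {$, w}
Therefore, FOLLOW(S) = {$, w}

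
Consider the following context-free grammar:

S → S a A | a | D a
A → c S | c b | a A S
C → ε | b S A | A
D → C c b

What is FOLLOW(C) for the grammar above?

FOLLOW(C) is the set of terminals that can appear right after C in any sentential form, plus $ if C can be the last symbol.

We compute FOLLOW(C) using the standard algorithm.
FOLLOW(S) starts with {$}.
FIRST(A) = {a, c}
FIRST(C) = {a, b, c, ε}
FIRST(D) = {a, b, c}
FIRST(S) = {a, b, c}
FOLLOW(A) = {$, a, b, c}
FOLLOW(C) = {c}
FOLLOW(D) = {a}
FOLLOW(S) = {$, a, b, c}
Therefore, FOLLOW(C) = {c}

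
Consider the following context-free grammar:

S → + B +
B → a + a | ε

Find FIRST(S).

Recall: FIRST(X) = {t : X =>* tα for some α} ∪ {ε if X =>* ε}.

We compute FIRST(S) using the standard algorithm.
FIRST(B) = {a, ε}
FIRST(S) = {+}
Therefore, FIRST(S) = {+}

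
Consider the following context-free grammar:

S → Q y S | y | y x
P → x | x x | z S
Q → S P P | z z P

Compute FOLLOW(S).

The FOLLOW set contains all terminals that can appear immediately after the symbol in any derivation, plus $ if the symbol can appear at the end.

We compute FOLLOW(S) using the standard algorithm.
FOLLOW(S) starts with {$}.
FIRST(P) = {x, z}
FIRST(Q) = {y, z}
FIRST(S) = {y, z}
FOLLOW(P) = {x, y, z}
FOLLOW(Q) = {y}
FOLLOW(S) = {$, x, y, z}
Therefore, FOLLOW(S) = {$, x, y, z}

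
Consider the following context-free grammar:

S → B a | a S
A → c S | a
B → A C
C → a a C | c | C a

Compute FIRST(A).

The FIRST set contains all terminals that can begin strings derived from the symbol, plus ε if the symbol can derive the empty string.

We compute FIRST(A) using the standard algorithm.
FIRST(A) = {a, c}
FIRST(B) = {a, c}
FIRST(C) = {a, c}
FIRST(S) = {a, c}
Therefore, FIRST(A) = {a, c}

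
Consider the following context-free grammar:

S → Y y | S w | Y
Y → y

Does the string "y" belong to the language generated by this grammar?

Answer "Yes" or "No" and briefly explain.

Yes - a valid derivation exists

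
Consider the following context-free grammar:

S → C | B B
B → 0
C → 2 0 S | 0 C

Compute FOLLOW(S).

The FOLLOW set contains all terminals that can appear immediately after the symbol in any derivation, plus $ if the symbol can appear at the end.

We compute FOLLOW(S) using the standard algorithm.
FOLLOW(S) starts with {$}.
FIRST(B) = {0}
FIRST(C) = {0, 2}
FIRST(S) = {0, 2}
FOLLOW(B) = {$, 0}
FOLLOW(C) = {$}
FOLLOW(S) = {$}
Therefore, FOLLOW(S) = {$}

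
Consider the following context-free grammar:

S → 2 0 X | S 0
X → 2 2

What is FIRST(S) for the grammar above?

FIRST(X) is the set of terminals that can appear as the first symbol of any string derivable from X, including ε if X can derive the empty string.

We compute FIRST(S) using the standard algorithm.
FIRST(S) = {2}
FIRST(X) = {2}
Therefore, FIRST(S) = {2}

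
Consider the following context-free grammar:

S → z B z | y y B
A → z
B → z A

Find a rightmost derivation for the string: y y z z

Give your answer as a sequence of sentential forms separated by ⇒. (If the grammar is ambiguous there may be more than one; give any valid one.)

S ⇒ y y B ⇒ y y z A ⇒ y y z z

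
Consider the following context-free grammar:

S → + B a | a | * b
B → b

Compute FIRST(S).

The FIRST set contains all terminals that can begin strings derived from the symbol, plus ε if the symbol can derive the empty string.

We compute FIRST(S) using the standard algorithm.
FIRST(B) = {b}
FIRST(S) = {*, +, a}
Therefore, FIRST(S) = {*, +, a}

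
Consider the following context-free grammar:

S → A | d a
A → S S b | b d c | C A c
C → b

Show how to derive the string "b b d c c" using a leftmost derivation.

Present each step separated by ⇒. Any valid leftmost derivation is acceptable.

S ⇒ A ⇒ C A c ⇒ b A c ⇒ b b d c c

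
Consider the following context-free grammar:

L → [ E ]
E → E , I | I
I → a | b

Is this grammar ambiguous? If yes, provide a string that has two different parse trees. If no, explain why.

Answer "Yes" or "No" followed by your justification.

No - the grammar is unambiguous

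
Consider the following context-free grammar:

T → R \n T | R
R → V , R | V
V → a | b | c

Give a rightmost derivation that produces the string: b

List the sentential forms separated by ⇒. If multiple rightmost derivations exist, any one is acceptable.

T ⇒ R ⇒ V ⇒ b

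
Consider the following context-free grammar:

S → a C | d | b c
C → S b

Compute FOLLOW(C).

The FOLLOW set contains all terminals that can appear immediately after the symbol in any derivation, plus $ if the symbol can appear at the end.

We compute FOLLOW(C) using the standard algorithm.
FOLLOW(S) starts with {$}.
FIRST(C) = {a, b, d}
FIRST(S) = {a, b, d}
FOLLOW(C) = {$, b}
FOLLOW(S) = {$, b}
Therefore, FOLLOW(C) = {$, b}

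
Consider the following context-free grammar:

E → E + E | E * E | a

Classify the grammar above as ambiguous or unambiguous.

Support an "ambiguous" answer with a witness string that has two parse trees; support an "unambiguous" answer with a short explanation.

Ambiguous - the string 'a + a + a + a * a' has two distinct parse trees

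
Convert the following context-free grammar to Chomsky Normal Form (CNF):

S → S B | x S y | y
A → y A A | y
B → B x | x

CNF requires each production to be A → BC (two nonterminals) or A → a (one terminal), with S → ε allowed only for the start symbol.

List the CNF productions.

TX → x; TY → y; S → y; A → y; B → x; S → S B; S → TX X0; X0 → S TY; A → TY X1; X1 → A A; B → B TX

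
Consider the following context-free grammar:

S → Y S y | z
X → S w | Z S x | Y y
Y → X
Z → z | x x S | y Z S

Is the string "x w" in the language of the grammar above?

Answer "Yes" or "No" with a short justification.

No - no valid derivation exists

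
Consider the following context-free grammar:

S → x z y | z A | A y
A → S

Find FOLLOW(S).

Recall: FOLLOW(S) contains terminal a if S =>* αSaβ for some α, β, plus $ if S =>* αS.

We compute FOLLOW(S) using the standard algorithm.
FOLLOW(S) starts with {$}.
FIRST(A) = {x, z}
FIRST(S) = {x, z}
FOLLOW(A) = {$, y}
FOLLOW(S) = {$, y}
Therefore, FOLLOW(S) = {$, y}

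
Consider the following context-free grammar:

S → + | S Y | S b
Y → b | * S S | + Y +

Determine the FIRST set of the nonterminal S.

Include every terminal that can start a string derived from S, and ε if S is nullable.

We compute FIRST(S) using the standard algorithm.
FIRST(S) = {+}
FIRST(Y) = {*, +, b}
Therefore, FIRST(S) = {+}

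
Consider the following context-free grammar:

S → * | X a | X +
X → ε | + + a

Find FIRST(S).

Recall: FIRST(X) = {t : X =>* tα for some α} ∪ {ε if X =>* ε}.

We compute FIRST(S) using the standard algorithm.
FIRST(S) = {*, +, a}
FIRST(X) = {+, ε}
Therefore, FIRST(S) = {*, +, a}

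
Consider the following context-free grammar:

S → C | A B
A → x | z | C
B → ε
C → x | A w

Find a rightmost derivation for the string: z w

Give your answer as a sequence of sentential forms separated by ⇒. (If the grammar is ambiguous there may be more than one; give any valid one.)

S ⇒ C ⇒ A w ⇒ z w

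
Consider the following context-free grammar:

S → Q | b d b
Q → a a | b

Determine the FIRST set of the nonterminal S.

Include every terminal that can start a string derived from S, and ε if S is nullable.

We compute FIRST(S) using the standard algorithm.
FIRST(Q) = {a, b}
FIRST(S) = {a, b}
Therefore, FIRST(S) = {a, b}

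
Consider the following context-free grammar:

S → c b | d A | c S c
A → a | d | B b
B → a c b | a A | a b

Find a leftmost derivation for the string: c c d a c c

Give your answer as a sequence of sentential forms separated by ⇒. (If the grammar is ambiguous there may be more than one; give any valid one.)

S ⇒ c S c ⇒ c c S c c ⇒ c c d A c c ⇒ c c d a c c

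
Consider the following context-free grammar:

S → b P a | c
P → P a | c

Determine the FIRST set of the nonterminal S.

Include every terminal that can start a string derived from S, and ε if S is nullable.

We compute FIRST(S) using the standard algorithm.
FIRST(P) = {c}
FIRST(S) = {b, c}
Therefore, FIRST(S) = {b, c}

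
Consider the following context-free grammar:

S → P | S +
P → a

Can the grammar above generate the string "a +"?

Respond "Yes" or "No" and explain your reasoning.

Yes - a valid derivation exists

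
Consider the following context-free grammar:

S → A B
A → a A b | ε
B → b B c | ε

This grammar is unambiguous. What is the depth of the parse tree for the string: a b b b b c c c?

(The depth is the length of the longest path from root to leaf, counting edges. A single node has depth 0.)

5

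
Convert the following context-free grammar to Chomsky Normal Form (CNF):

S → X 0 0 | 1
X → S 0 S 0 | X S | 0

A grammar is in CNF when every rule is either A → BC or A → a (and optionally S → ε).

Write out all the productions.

T0 → 0; S → 1; X → 0; S → X X0; X0 → T0 T0; X → S X1; X1 → T0 X2; X2 → S T0; X → X S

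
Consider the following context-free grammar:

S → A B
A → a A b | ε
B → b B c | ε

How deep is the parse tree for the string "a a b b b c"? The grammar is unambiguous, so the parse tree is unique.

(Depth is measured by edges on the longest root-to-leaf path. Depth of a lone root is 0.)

4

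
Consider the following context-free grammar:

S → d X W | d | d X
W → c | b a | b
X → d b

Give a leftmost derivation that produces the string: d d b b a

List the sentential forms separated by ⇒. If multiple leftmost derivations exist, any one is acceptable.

S ⇒ d X W ⇒ d d b W ⇒ d d b b a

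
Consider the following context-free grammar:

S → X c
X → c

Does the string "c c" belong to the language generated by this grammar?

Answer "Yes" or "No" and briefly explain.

Yes - a valid derivation exists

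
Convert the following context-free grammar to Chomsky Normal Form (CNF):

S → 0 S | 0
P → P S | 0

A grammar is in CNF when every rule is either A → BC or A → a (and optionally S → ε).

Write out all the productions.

T0 → 0; S → 0; P → 0; S → T0 S; P → P S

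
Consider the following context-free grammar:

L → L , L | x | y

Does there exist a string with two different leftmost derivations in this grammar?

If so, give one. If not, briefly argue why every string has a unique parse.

Yes - the string 'y , y , x , y , x' has two distinct leftmost derivations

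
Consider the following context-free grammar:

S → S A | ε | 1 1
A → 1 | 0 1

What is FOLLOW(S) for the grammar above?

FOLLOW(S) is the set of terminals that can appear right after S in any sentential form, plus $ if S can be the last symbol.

We compute FOLLOW(S) using the standard algorithm.
FOLLOW(S) starts with {$}.
FIRST(A) = {0, 1}
FIRST(S) = {0, 1, ε}
FOLLOW(A) = {$, 0, 1}
FOLLOW(S) = {$, 0, 1}
Therefore, FOLLOW(S) = {$, 0, 1}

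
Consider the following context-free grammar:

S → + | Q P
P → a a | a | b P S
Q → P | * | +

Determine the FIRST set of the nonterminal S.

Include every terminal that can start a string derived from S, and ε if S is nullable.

We compute FIRST(S) using the standard algorithm.
FIRST(P) = {a, b}
FIRST(Q) = {*, +, a, b}
FIRST(S) = {*, +, a, b}
Therefore, FIRST(S) = {*, +, a, b}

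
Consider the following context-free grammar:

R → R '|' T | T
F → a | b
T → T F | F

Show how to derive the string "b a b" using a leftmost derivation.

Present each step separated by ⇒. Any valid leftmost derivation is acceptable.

R ⇒ T ⇒ T F ⇒ T F F ⇒ F F F ⇒ b F F ⇒ b a F ⇒ b a b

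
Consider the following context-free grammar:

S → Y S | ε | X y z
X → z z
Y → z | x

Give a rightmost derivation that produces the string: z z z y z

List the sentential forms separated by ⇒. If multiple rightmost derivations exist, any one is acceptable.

S ⇒ Y S ⇒ Y X y z ⇒ Y z z y z ⇒ z z z y z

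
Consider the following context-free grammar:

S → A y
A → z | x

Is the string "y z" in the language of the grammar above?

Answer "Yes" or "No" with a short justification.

No - no valid derivation exists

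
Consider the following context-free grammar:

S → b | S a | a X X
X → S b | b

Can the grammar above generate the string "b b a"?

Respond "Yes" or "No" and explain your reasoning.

No - no valid derivation exists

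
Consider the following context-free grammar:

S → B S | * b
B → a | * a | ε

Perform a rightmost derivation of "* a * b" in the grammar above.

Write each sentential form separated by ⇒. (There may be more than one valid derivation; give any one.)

S ⇒ B S ⇒ B * b ⇒ * a * b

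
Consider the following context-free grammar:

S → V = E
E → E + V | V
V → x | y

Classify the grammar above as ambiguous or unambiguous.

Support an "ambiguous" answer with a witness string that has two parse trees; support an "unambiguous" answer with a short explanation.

Unambiguous - every string in the language has a unique parse tree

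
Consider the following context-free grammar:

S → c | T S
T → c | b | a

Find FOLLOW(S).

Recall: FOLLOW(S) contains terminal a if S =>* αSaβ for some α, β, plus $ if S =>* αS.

We compute FOLLOW(S) using the standard algorithm.
FOLLOW(S) starts with {$}.
FIRST(S) = {a, b, c}
FIRST(T) = {a, b, c}
FOLLOW(S) = {$}
FOLLOW(T) = {a, b, c}
Therefore, FOLLOW(S) = {$}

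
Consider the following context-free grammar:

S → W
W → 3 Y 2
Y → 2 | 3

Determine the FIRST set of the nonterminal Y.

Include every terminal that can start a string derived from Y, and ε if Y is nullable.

We compute FIRST(Y) using the standard algorithm.
FIRST(S) = {3}
FIRST(W) = {3}
FIRST(Y) = {2, 3}
Therefore, FIRST(Y) = {2, 3}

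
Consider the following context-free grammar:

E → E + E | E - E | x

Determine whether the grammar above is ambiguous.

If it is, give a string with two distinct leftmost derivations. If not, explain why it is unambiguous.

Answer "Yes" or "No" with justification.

Yes - the string 'x - x - x + x' has two distinct leftmost derivations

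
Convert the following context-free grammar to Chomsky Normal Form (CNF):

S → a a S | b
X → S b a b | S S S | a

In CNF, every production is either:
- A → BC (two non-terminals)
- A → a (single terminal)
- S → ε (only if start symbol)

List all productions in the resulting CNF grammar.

TA → a; S → b; TB → b; X → a; S → TA X0; X0 → TA S; X → S X1; X1 → TB X2; X2 → TA TB; X → S X3; X3 → S S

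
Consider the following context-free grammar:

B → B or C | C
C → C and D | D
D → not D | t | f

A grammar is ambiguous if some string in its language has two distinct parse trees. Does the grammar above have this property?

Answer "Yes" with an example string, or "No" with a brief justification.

No - the grammar is unambiguous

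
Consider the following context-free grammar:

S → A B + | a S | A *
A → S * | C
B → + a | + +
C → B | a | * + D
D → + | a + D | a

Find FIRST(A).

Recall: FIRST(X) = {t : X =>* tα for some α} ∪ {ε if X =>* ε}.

We compute FIRST(A) using the standard algorithm.
FIRST(A) = {*, +, a}
FIRST(B) = {+}
FIRST(C) = {*, +, a}
FIRST(D) = {+, a}
FIRST(S) = {*, +, a}
Therefore, FIRST(A) = {*, +, a}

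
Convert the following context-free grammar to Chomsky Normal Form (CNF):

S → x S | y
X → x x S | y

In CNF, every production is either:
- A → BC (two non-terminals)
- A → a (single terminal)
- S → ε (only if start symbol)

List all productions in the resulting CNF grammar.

TX → x; S → y; X → y; S → TX S; X → TX X0; X0 → TX S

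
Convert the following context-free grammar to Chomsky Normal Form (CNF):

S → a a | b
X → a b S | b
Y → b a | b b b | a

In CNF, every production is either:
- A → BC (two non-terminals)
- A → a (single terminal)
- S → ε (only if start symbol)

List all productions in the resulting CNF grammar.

TA → a; S → b; TB → b; X → b; Y → a; S → TA TA; X → TA X0; X0 → TB S; Y → TB TA; Y → TB X1; X1 → TB TB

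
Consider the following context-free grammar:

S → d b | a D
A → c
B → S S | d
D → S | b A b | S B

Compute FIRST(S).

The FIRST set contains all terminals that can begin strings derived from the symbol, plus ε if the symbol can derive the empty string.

We compute FIRST(S) using the standard algorithm.
FIRST(A) = {c}
FIRST(B) = {a, d}
FIRST(D) = {a, b, d}
FIRST(S) = {a, d}
Therefore, FIRST(S) = {a, d}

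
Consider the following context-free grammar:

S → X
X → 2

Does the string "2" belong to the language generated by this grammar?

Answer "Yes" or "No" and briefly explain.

Yes - a valid derivation exists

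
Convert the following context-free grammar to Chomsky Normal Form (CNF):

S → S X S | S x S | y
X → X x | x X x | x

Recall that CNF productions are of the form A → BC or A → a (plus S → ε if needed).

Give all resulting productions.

TX → x; S → y; X → x; S → S X0; X0 → X S; S → S X1; X1 → TX S; X → X TX; X → TX X2; X2 → X TX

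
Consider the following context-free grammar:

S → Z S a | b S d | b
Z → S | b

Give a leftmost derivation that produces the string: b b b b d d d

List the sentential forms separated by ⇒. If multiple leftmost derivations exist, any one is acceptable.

S ⇒ b S d ⇒ b b S d d ⇒ b b b S d d d ⇒ b b b b d d d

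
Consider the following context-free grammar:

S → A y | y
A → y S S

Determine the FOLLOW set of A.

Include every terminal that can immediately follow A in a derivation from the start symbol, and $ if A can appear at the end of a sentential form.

We compute FOLLOW(A) using the standard algorithm.
FOLLOW(S) starts with {$}.
FIRST(A) = {y}
FIRST(S) = {y}
FOLLOW(A) = {y}
FOLLOW(S) = {$, y}
Therefore, FOLLOW(A) = {y}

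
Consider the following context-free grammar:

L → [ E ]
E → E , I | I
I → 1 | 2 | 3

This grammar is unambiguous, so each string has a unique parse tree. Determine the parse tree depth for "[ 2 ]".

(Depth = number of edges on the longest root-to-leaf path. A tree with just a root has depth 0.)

3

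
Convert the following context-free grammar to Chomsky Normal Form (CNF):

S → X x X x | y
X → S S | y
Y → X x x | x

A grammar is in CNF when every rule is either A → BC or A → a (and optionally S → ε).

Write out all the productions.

TX → x; S → y; X → y; Y → x; S → X X0; X0 → TX X1; X1 → X TX; X → S S; Y → X X2; X2 → TX TX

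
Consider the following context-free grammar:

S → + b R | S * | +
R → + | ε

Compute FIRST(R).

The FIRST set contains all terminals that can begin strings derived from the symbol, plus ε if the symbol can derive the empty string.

We compute FIRST(R) using the standard algorithm.
FIRST(R) = {+, ε}
FIRST(S) = {+}
Therefore, FIRST(R) = {+, ε}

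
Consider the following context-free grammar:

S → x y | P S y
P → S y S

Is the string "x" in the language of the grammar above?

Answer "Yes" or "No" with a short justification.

No - no valid derivation exists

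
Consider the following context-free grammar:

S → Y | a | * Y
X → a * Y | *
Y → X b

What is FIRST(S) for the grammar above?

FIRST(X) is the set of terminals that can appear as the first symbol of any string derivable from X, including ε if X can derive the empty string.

We compute FIRST(S) using the standard algorithm.
FIRST(S) = {*, a}
FIRST(X) = {*, a}
FIRST(Y) = {*, a}
Therefore, FIRST(S) = {*, a}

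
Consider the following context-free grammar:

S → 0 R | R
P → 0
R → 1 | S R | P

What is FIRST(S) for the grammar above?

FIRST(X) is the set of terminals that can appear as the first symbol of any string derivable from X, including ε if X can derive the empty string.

We compute FIRST(S) using the standard algorithm.
FIRST(P) = {0}
FIRST(R) = {0, 1}
FIRST(S) = {0, 1}
Therefore, FIRST(S) = {0, 1}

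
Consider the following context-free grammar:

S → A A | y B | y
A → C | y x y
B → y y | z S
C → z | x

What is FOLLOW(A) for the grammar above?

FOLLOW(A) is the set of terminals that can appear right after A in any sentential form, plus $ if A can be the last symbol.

We compute FOLLOW(A) using the standard algorithm.
FOLLOW(S) starts with {$}.
FIRST(A) = {x, y, z}
FIRST(B) = {y, z}
FIRST(C) = {x, z}
FIRST(S) = {x, y, z}
FOLLOW(A) = {$, x, y, z}
FOLLOW(B) = {$}
FOLLOW(C) = {$, x, y, z}
FOLLOW(S) = {$}
Therefore, FOLLOW(A) = {$, x, y, z}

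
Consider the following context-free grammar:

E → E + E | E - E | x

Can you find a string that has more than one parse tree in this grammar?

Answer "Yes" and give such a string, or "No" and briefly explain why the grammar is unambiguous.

Yes - the string 'x - x - x - x' has two distinct parse trees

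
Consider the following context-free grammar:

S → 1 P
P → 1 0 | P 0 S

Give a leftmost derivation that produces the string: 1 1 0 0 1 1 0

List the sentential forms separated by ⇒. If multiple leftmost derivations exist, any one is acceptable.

S ⇒ 1 P ⇒ 1 P 0 S ⇒ 1 1 0 0 S ⇒ 1 1 0 0 1 P ⇒ 1 1 0 0 1 1 0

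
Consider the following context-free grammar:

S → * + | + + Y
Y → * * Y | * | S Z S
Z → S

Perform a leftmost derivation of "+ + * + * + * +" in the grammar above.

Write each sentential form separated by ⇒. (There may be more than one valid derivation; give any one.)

S ⇒ + + Y ⇒ + + S Z S ⇒ + + * + Z S ⇒ + + * + S S ⇒ + + * + * + S ⇒ + + * + * + * +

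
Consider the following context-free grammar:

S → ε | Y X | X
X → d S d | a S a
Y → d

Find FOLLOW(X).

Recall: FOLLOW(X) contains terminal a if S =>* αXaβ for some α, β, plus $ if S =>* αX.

We compute FOLLOW(X) using the standard algorithm.
FOLLOW(S) starts with {$}.
FIRST(S) = {a, d, ε}
FIRST(X) = {a, d}
FIRST(Y) = {d}
FOLLOW(S) = {$, a, d}
FOLLOW(X) = {$, a, d}
FOLLOW(Y) = {a, d}
Therefore, FOLLOW(X) = {$, a, d}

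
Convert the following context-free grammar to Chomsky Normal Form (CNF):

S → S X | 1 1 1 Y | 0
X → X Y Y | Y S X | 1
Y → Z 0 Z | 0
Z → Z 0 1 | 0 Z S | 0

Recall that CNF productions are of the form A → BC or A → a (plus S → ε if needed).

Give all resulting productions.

T1 → 1; S → 0; X → 1; T0 → 0; Y → 0; Z → 0; S → S X; S → T1 X0; X0 → T1 X1; X1 → T1 Y; X → X X2; X2 → Y Y; X → Y X3; X3 → S X; Y → Z X4; X4 → T0 Z; Z → Z X5; X5 → T0 T1; Z → T0 X6; X6 → Z S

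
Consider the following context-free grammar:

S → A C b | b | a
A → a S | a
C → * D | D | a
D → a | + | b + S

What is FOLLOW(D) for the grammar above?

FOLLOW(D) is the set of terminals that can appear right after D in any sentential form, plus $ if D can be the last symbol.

We compute FOLLOW(D) using the standard algorithm.
FOLLOW(S) starts with {$}.
FIRST(A) = {a}
FIRST(C) = {*, +, a, b}
FIRST(D) = {+, a, b}
FIRST(S) = {a, b}
FOLLOW(A) = {*, +, a, b}
FOLLOW(C) = {b}
FOLLOW(D) = {b}
FOLLOW(S) = {$, *, +, a, b}
Therefore, FOLLOW(D) = {b}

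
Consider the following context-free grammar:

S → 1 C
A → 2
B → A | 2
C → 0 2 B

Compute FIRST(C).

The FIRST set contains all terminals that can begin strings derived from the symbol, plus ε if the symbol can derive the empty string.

We compute FIRST(C) using the standard algorithm.
FIRST(A) = {2}
FIRST(B) = {2}
FIRST(C) = {0}
FIRST(S) = {1}
Therefore, FIRST(C) = {0}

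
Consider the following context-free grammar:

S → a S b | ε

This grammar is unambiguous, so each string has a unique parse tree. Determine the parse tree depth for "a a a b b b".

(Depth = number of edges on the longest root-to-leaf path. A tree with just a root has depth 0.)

4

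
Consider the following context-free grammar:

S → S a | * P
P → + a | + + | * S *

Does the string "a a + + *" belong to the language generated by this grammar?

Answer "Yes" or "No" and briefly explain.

No - no valid derivation exists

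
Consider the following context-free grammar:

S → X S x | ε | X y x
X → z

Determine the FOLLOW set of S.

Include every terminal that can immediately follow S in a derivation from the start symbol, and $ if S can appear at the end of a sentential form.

We compute FOLLOW(S) using the standard algorithm.
FOLLOW(S) starts with {$}.
FIRST(S) = {z, ε}
FIRST(X) = {z}
FOLLOW(S) = {$, x}
FOLLOW(X) = {x, y, z}
Therefore, FOLLOW(S) = {$, x}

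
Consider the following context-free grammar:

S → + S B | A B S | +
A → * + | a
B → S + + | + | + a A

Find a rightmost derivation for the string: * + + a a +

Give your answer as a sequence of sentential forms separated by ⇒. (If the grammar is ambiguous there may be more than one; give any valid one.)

S ⇒ A B S ⇒ A B + ⇒ A + a A + ⇒ A + a a + ⇒ * + + a a +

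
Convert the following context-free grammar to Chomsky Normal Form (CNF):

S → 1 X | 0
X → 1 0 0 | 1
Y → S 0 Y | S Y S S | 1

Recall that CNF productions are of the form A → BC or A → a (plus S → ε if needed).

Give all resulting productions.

T1 → 1; S → 0; T0 → 0; X → 1; Y → 1; S → T1 X; X → T1 X0; X0 → T0 T0; Y → S X1; X1 → T0 Y; Y → S X2; X2 → Y X3; X3 → S S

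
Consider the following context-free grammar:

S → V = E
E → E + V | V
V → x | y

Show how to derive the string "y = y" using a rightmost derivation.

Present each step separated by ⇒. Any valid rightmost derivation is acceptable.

S ⇒ V = E ⇒ V = V ⇒ V = y ⇒ y = y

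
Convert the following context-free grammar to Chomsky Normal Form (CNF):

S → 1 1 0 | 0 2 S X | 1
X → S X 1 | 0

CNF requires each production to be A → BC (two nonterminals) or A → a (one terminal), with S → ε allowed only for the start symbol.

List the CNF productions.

T1 → 1; T0 → 0; T2 → 2; S → 1; X → 0; S → T1 X0; X0 → T1 T0; S → T0 X1; X1 → T2 X2; X2 → S X; X → S X3; X3 → X T1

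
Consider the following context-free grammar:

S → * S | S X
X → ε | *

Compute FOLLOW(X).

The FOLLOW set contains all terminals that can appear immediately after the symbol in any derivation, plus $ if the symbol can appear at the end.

We compute FOLLOW(X) using the standard algorithm.
FOLLOW(S) starts with {$}.
FIRST(S) = {*}
FIRST(X) = {*, ε}
FOLLOW(S) = {$, *}
FOLLOW(X) = {$, *}
Therefore, FOLLOW(X) = {$, *}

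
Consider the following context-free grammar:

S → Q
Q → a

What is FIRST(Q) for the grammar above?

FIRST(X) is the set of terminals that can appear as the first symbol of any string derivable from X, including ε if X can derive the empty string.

We compute FIRST(Q) using the standard algorithm.
FIRST(Q) = {a}
FIRST(S) = {a}
Therefore, FIRST(Q) = {a}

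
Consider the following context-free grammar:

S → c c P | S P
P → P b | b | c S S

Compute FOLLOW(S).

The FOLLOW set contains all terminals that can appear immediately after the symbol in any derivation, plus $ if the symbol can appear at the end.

We compute FOLLOW(S) using the standard algorithm.
FOLLOW(S) starts with {$}.
FIRST(P) = {b, c}
FIRST(S) = {c}
FOLLOW(P) = {$, b, c}
FOLLOW(S) = {$, b, c}
Therefore, FOLLOW(S) = {$, b, c}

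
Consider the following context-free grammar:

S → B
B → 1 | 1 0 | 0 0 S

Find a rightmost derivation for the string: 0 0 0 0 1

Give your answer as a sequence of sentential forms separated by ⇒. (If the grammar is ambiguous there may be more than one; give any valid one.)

S ⇒ B ⇒ 0 0 S ⇒ 0 0 B ⇒ 0 0 0 0 S ⇒ 0 0 0 0 B ⇒ 0 0 0 0 1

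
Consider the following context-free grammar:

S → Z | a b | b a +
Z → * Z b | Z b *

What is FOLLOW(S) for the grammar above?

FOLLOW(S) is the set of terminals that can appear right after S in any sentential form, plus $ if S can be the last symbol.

We compute FOLLOW(S) using the standard algorithm.
FOLLOW(S) starts with {$}.
FIRST(S) = {*, a, b}
FIRST(Z) = {*}
FOLLOW(S) = {$}
FOLLOW(Z) = {$, b}
Therefore, FOLLOW(S) = {$}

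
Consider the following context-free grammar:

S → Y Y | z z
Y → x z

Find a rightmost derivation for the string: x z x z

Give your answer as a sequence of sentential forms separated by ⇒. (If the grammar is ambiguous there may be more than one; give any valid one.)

S ⇒ Y Y ⇒ Y x z ⇒ x z x z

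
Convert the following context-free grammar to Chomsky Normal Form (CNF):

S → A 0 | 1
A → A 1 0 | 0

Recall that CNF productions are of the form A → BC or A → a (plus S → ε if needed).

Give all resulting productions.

T0 → 0; S → 1; T1 → 1; A → 0; S → A T0; A → A X0; X0 → T1 T0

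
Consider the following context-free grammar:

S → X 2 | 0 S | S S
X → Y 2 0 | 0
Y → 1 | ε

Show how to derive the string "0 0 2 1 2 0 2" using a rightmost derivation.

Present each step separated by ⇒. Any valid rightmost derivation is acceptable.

S ⇒ 0 S ⇒ 0 S S ⇒ 0 S X 2 ⇒ 0 S Y 2 0 2 ⇒ 0 S 1 2 0 2 ⇒ 0 X 2 1 2 0 2 ⇒ 0 0 2 1 2 0 2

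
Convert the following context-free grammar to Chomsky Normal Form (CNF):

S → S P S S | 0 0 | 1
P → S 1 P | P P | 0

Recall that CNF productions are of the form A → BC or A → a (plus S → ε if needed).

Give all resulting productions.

T0 → 0; S → 1; T1 → 1; P → 0; S → S X0; X0 → P X1; X1 → S S; S → T0 T0; P → S X2; X2 → T1 P; P → P P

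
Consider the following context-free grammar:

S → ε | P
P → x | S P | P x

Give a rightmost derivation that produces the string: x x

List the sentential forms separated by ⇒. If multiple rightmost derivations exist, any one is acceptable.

S ⇒ P ⇒ P x ⇒ x x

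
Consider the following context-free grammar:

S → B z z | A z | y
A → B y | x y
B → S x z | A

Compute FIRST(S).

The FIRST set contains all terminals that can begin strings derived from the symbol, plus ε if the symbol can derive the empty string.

We compute FIRST(S) using the standard algorithm.
FIRST(A) = {x, y}
FIRST(B) = {x, y}
FIRST(S) = {x, y}
Therefore, FIRST(S) = {x, y}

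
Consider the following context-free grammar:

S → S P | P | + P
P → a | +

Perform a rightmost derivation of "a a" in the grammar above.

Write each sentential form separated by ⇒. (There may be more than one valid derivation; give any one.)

S ⇒ S P ⇒ S a ⇒ P a ⇒ a a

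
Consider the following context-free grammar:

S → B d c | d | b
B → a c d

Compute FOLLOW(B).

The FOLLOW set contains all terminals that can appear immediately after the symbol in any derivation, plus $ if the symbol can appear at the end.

We compute FOLLOW(B) using the standard algorithm.
FOLLOW(S) starts with {$}.
FIRST(B) = {a}
FIRST(S) = {a, b, d}
FOLLOW(B) = {d}
FOLLOW(S) = {$}
Therefore, FOLLOW(B) = {d}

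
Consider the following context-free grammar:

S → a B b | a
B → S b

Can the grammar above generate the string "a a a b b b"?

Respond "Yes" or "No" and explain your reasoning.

No - no valid derivation exists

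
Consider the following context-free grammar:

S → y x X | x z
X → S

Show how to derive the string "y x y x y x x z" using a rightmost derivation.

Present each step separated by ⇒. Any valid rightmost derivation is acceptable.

S ⇒ y x X ⇒ y x S ⇒ y x y x X ⇒ y x y x S ⇒ y x y x y x X ⇒ y x y x y x S ⇒ y x y x y x x z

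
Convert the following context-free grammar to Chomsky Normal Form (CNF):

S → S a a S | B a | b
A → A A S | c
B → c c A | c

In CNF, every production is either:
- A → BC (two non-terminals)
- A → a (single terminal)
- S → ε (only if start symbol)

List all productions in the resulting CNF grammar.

TA → a; S → b; A → c; TC → c; B → c; S → S X0; X0 → TA X1; X1 → TA S; S → B TA; A → A X2; X2 → A S; B → TC X3; X3 → TC A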